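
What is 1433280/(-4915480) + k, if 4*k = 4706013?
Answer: 578307676203/491548 ≈ 1.1765e+6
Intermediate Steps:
k = 4706013/4 (k = (1/4)*4706013 = 4706013/4 ≈ 1.1765e+6)
1433280/(-4915480) + k = 1433280/(-4915480) + 4706013/4 = 1433280*(-1/4915480) + 4706013/4 = -35832/122887 + 4706013/4 = 578307676203/491548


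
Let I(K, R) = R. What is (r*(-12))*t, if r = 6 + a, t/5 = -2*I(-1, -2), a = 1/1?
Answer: -1680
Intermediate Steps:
a = 1
t = 20 (t = 5*(-2*(-2)) = 5*4 = 20)
r = 7 (r = 6 + 1 = 7)
(r*(-12))*t = (7*(-12))*20 = -84*20 = -1680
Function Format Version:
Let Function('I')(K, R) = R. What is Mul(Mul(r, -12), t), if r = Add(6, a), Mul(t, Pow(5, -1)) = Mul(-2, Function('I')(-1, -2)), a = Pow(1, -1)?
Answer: -1680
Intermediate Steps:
a = 1
t = 20 (t = Mul(5, Mul(-2, -2)) = Mul(5, 4) = 20)
r = 7 (r = Add(6, 1) = 7)
Mul(Mul(r, -12), t) = Mul(Mul(7, -12), 20) = Mul(-84, 20) = -1680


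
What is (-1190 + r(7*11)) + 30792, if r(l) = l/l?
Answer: 29603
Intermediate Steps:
r(l) = 1
(-1190 + r(7*11)) + 30792 = (-1190 + 1) + 30792 = -1189 + 30792 = 29603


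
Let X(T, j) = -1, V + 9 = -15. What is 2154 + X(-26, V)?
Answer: 2153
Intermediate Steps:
V = -24 (V = -9 - 15 = -24)
2154 + X(-26, V) = 2154 - 1 = 2153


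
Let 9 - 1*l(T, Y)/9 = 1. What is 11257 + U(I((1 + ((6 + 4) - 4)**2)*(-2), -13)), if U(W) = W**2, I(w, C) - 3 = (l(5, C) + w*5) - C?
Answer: 90781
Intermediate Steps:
l(T, Y) = 72 (l(T, Y) = 81 - 9*1 = 81 - 9 = 72)
I(w, C) = 75 - C + 5*w (I(w, C) = 3 + ((72 + w*5) - C) = 3 + ((72 + 5*w) - C) = 3 + (72 - C + 5*w) = 75 - C + 5*w)
11257 + U(I((1 + ((6 + 4) - 4)**2)*(-2), -13)) = 11257 + (75 - 1*(-13) + 5*((1 + ((6 + 4) - 4)**2)*(-2)))**2 = 11257 + (75 + 13 + 5*((1 + (10 - 4)**2)*(-2)))**2 = 11257 + (75 + 13 + 5*((1 + 6**2)*(-2)))**2 = 11257 + (75 + 13 + 5*((1 + 36)*(-2)))**2 = 11257 + (75 + 13 + 5*(37*(-2)))**2 = 11257 + (75 + 13 + 5*(-74))**2 = 11257 + (75 + 13 - 370)**2 = 11257 + (-282)**2 = 11257 + 79524 = 90781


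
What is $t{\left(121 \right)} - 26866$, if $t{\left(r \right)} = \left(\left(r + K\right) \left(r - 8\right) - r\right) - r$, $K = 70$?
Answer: $-5525$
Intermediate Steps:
$t{\left(r \right)} = - 2 r + \left(-8 + r\right) \left(70 + r\right)$ ($t{\left(r \right)} = \left(\left(r + 70\right) \left(r - 8\right) - r\right) - r = \left(\left(70 + r\right) \left(-8 + r\right) - r\right) - r = \left(\left(-8 + r\right) \left(70 + r\right) - r\right) - r = \left(- r + \left(-8 + r\right) \left(70 + r\right)\right) - r = - 2 r + \left(-8 + r\right) \left(70 + r\right)$)
$t{\left(121 \right)} - 26866 = \left(-560 + 121^{2} + 60 \cdot 121\right) - 26866 = \left(-560 + 14641 + 7260\right) - 26866 = 21341 - 26866 = -5525$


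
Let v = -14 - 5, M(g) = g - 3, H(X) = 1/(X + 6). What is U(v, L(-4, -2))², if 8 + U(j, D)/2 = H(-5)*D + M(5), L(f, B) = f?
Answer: 400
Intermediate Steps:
H(X) = 1/(6 + X)
M(g) = -3 + g
v = -19
U(j, D) = -12 + 2*D (U(j, D) = -16 + 2*(D/(6 - 5) + (-3 + 5)) = -16 + 2*(D/1 + 2) = -16 + 2*(1*D + 2) = -16 + 2*(D + 2) = -16 + 2*(2 + D) = -16 + (4 + 2*D) = -12 + 2*D)
U(v, L(-4, -2))² = (-12 + 2*(-4))² = (-12 - 8)² = (-20)² = 400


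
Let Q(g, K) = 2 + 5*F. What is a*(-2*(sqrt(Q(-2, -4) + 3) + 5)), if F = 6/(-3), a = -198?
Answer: 1980 + 396*I*sqrt(5) ≈ 1980.0 + 885.48*I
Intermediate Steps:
F = -2 (F = 6*(-1/3) = -2)
Q(g, K) = -8 (Q(g, K) = 2 + 5*(-2) = 2 - 10 = -8)
a*(-2*(sqrt(Q(-2, -4) + 3) + 5)) = -(-396)*(sqrt(-8 + 3) + 5) = -(-396)*(sqrt(-5) + 5) = -(-396)*(I*sqrt(5) + 5) = -(-396)*(5 + I*sqrt(5)) = -198*(-10 - 2*I*sqrt(5)) = 1980 + 396*I*sqrt(5)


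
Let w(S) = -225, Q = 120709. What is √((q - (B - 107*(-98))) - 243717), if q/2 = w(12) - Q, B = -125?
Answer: I*√495946 ≈ 704.23*I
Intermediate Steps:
q = -241868 (q = 2*(-225 - 1*120709) = 2*(-225 - 120709) = 2*(-120934) = -241868)
√((q - (B - 107*(-98))) - 243717) = √((-241868 - (-125 - 107*(-98))) - 243717) = √((-241868 - (-125 + 10486)) - 243717) = √((-241868 - 1*10361) - 243717) = √((-241868 - 10361) - 243717) = √(-252229 - 243717) = √(-495946) = I*√495946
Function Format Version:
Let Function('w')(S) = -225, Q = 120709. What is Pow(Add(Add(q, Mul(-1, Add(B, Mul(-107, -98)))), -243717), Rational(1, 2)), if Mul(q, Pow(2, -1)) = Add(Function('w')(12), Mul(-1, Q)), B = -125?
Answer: Mul(I, Pow(495946, Rational(1, 2))) ≈ Mul(704.23, I)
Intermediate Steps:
q = -241868 (q = Mul(2, Add(-225, Mul(-1, 120709))) = Mul(2, Add(-225, -120709)) = Mul(2, -120934) = -241868)
Pow(Add(Add(q, Mul(-1, Add(B, Mul(-107, -98)))), -243717), Rational(1, 2)) = Pow(Add(Add(-241868, Mul(-1, Add(-125, Mul(-107, -98)))), -243717), Rational(1, 2)) = Pow(Add(Add(-241868, Mul(-1, Add(-125, 10486))), -243717), Rational(1, 2)) = Pow(Add(Add(-241868, Mul(-1, 10361)), -243717), Rational(1, 2)) = Pow(Add(Add(-241868, -10361), -243717), Rational(1, 2)) = Pow(Add(-252229, -243717), Rational(1, 2)) = Pow(-495946, Rational(1, 2)) = Mul(I, Pow(495946, Rational(1, 2)))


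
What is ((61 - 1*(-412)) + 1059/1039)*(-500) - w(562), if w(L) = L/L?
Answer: -246254039/1039 ≈ -2.3701e+5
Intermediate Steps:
w(L) = 1
((61 - 1*(-412)) + 1059/1039)*(-500) - w(562) = ((61 - 1*(-412)) + 1059/1039)*(-500) - 1*1 = ((61 + 412) + 1059*(1/1039))*(-500) - 1 = (473 + 1059/1039)*(-500) - 1 = (492506/1039)*(-500) - 1 = -246253000/1039 - 1 = -246254039/1039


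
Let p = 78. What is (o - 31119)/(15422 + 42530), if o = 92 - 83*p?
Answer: -37501/57952 ≈ -0.64710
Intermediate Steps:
o = -6382 (o = 92 - 83*78 = 92 - 6474 = -6382)
(o - 31119)/(15422 + 42530) = (-6382 - 31119)/(15422 + 42530) = -37501/57952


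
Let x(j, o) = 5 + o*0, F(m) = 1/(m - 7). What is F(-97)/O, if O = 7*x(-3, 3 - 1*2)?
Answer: -1/3640 ≈ -0.00027473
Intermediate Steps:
F(m) = 1/(-7 + m)
x(j, o) = 5 (x(j, o) = 5 + 0 = 5)
O = 35 (O = 7*5 = 35)
F(-97)/O = 1/(-7 - 97*35) = (1/35)/(-104) = -1/104*1/35 = -1/3640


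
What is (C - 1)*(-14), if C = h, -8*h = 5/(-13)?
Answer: 693/52 ≈ 13.327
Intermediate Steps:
h = 5/104 (h = -5/(8*(-13)) = -5*(-1)/(8*13) = -1/8*(-5/13) = 5/104 ≈ 0.048077)
C = 5/104 ≈ 0.048077
(C - 1)*(-14) = (5/104 - 1)*(-14) = -99/104*(-14) = 693/52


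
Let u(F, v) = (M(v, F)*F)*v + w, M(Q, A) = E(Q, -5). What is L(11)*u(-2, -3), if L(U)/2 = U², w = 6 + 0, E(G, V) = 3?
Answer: 5808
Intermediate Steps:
M(Q, A) = 3
w = 6
u(F, v) = 6 + 3*F*v (u(F, v) = (3*F)*v + 6 = 3*F*v + 6 = 6 + 3*F*v)
L(U) = 2*U²
L(11)*u(-2, -3) = (2*11²)*(6 + 3*(-2)*(-3)) = (2*121)*(6 + 18) = 242*24 = 5808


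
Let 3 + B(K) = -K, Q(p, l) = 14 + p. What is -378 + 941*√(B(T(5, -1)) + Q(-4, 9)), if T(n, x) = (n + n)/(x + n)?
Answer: -378 + 2823*√2/2 ≈ 1618.2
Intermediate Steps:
T(n, x) = 2*n/(n + x) (T(n, x) = (2*n)/(n + x) = 2*n/(n + x))
B(K) = -3 - K
-378 + 941*√(B(T(5, -1)) + Q(-4, 9)) = -378 + 941*√((-3 - 2*5/(5 - 1)) + (14 - 4)) = -378 + 941*√((-3 - 2*5/4) + 10) = -378 + 941*√((-3 - 1*5/2) + 10) = -378 + 941*√((-3 - 5/2) + 10) = -378 + 941*√(-11/2 + 10) = -378 + 941*√(9/2) = -378 + 941*(3*√2/2) = -378 + 2823*√2/2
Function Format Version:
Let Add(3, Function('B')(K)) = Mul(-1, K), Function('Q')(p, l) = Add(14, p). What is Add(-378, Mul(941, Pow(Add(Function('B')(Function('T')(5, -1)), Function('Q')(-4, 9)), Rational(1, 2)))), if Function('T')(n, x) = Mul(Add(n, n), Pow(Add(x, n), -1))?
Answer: Add(-378, Mul(Rational(2823, 2), Pow(2, Rational(1, 2)))) ≈ 1618.2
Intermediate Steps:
Function('T')(n, x) = Mul(2, n, Pow(Add(n, x), -1)) (Function('T')(n, x) = Mul(Mul(2, n), Pow(Add(n, x), -1)) = Mul(2, n, Pow(Add(n, x), -1)))
Function('B')(K) = Add(-3, Mul(-1, K))
Add(-378, Mul(941, Pow(Add(Function('B')(Function('T')(5, -1)), Function('Q')(-4, 9)), Rational(1, 2)))) = Add(-378, Mul(941, Pow(Add(Add(-3, Mul(-1, Mul(2, 5, Pow(Add(5, -1), -1)))), Add(14, -4)), Rational(1, 2)))) = Add(-378, Mul(941, Pow(Add(Add(-3, Mul(-1, Mul(2, 5, Pow(4, -1)))), 10), Rational(1, 2)))) = Add(-378, Mul(941, Pow(Add(Add(-3, Mul(-1, Mul(2, 5, Rational(1, 4)))), 10), Rational(1, 2)))) = Add(-378, Mul(941, Pow(Add(Add(-3, Mul(-1, Rational(5, 2))), 10), Rational(1, 2)))) = Add(-378, Mul(941, Pow(Add(Add(-3, Rational(-5, 2)), 10), Rational(1, 2)))) = Add(-378, Mul(941, Pow(Add(Rational(-11, 2), 10), Rational(1, 2)))) = Add(-378, Mul(941, Pow(Rational(9, 2), Rational(1, 2)))) = Add(-378, Mul(941, Mul(Rational(3, 2), Pow(2, Rational(1, 2))))) = Add(-378, Mul(Rational(2823, 2), Pow(2, Rational(1, 2))))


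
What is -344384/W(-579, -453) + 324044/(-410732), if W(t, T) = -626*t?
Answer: -4623224519/2658418863 ≈ -1.7391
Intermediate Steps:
-344384/W(-579, -453) + 324044/(-410732) = -344384/((-626*(-579))) + 324044/(-410732) = -344384/362454 + 324044*(-1/410732) = -344384*1/362454 - 11573/14669 = -172192/181227 - 11573/14669 = -4623224519/2658418863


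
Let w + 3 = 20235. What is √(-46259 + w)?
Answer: I*√26027 ≈ 161.33*I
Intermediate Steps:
w = 20232 (w = -3 + 20235 = 20232)
√(-46259 + w) = √(-46259 + 20232) = √(-26027) = I*√26027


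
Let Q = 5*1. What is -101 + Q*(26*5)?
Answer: 549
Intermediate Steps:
Q = 5
-101 + Q*(26*5) = -101 + 5*(26*5) = -101 + 5*130 = -101 + 650 = 549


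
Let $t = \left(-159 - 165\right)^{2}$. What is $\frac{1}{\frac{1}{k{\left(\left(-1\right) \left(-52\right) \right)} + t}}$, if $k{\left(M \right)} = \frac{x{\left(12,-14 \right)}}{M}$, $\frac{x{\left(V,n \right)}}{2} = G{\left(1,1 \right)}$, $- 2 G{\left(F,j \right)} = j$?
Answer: $\frac{5458751}{52} \approx 1.0498 \cdot 10^{5}$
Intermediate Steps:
$G{\left(F,j \right)} = - \frac{j}{2}$
$x{\left(V,n \right)} = -1$ ($x{\left(V,n \right)} = 2 \left(\left(- \frac{1}{2}\right) 1\right) = 2 \left(- \frac{1}{2}\right) = -1$)
$k{\left(M \right)} = - \frac{1}{M}$
$t = 104976$ ($t = \left(-324\right)^{2} = 104976$)
$\frac{1}{\frac{1}{k{\left(\left(-1\right) \left(-52\right) \right)} + t}} = \frac{1}{\frac{1}{- \frac{1}{\left(-1\right) \left(-52\right)} + 104976}} = \frac{1}{\frac{1}{- \frac{1}{52} + 104976}} = \frac{1}{\frac{1}{\frac{5458751}{52}}} = \frac{1}{\frac{52}{5458751}} = \frac{5458751}{52}$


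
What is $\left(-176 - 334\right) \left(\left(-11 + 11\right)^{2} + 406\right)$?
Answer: $-207060$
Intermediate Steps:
$\left(-176 - 334\right) \left(\left(-11 + 11\right)^{2} + 406\right) = - 510 \left(0^{2} + 406\right) = - 510 \left(0 + 406\right) = \left(-510\right) 406 = -207060$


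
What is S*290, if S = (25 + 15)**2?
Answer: 464000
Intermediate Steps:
S = 1600 (S = 40**2 = 1600)
S*290 = 1600*290 = 464000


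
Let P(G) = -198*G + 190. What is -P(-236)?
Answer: -46918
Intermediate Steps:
P(G) = 190 - 198*G
-P(-236) = -(190 - 198*(-236)) = -(190 + 46728) = -1*46918 = -46918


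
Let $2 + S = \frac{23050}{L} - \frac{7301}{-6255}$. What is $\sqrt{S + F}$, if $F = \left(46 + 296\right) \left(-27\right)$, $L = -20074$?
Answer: $\frac{i \sqrt{4044855384647864570}}{20927145} \approx 96.104 i$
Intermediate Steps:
$F = -9234$ ($F = 342 \left(-27\right) = -9234$)
$S = - \frac{124371608}{62781435}$ ($S = -2 + \left(\frac{23050}{-20074} - \frac{7301}{-6255}\right) = -2 + \left(23050 \left(- \frac{1}{20074}\right) - - \frac{7301}{6255}\right) = -2 + \left(- \frac{11525}{10037} + \frac{7301}{6255}\right) = -2 + \frac{1191262}{62781435} = - \frac{124371608}{62781435} \approx -1.981$)
$\sqrt{S + F} = \sqrt{- \frac{124371608}{62781435} - 9234} = \sqrt{- \frac{579848142398}{62781435}} = \frac{i \sqrt{4044855384647864570}}{20927145}$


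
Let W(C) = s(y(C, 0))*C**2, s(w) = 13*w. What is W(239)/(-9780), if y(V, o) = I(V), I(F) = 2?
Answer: -742573/4890 ≈ -151.86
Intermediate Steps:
y(V, o) = 2
W(C) = 26*C**2 (W(C) = (13*2)*C**2 = 26*C**2)
W(239)/(-9780) = (26*239**2)/(-9780) = (26*57121)*(-1/9780) = 1485146*(-1/9780) = -742573/4890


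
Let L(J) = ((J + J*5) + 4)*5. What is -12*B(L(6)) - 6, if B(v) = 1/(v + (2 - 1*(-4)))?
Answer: -624/103 ≈ -6.0583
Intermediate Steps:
L(J) = 20 + 30*J (L(J) = ((J + 5*J) + 4)*5 = (6*J + 4)*5 = (4 + 6*J)*5 = 20 + 30*J)
B(v) = 1/(6 + v) (B(v) = 1/(v + (2 + 4)) = 1/(v + 6) = 1/(6 + v))
-12*B(L(6)) - 6 = -12/(6 + (20 + 30*6)) - 6 = -12/(6 + (20 + 180)) - 6 = -12/(6 + 200) - 6 = -12/206 - 6 = -12*1/206 - 6 = -6/103 - 6 = -624/103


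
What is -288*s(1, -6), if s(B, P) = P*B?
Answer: 1728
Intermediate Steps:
s(B, P) = B*P
-288*s(1, -6) = -288*(-6) = 1728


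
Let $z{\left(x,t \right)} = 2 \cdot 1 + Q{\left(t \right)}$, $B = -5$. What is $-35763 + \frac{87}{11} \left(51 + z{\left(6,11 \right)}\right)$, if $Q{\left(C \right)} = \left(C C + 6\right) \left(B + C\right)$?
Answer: $- \frac{322488}{11} \approx -29317.0$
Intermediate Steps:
$Q{\left(C \right)} = \left(-5 + C\right) \left(6 + C^{2}\right)$ ($Q{\left(C \right)} = \left(C C + 6\right) \left(-5 + C\right) = \left(C^{2} + 6\right) \left(-5 + C\right) = \left(6 + C^{2}\right) \left(-5 + C\right) = \left(-5 + C\right) \left(6 + C^{2}\right)$)
$z{\left(x,t \right)} = -28 + t^{3} - 5 t^{2} + 6 t$ ($z{\left(x,t \right)} = 2 \cdot 1 + \left(-30 + t^{3} - 5 t^{2} + 6 t\right) = 2 + \left(-30 + t^{3} - 5 t^{2} + 6 t\right) = -28 + t^{3} - 5 t^{2} + 6 t$)
$-35763 + \frac{87}{11} \left(51 + z{\left(6,11 \right)}\right) = -35763 + \frac{87}{11} \left(51 + \left(-28 + 11^{3} - 5 \cdot 11^{2} + 6 \cdot 11\right)\right) = -35763 + 87 \cdot \frac{1}{11} \left(51 + \left(-28 + 1331 - 605 + 66\right)\right) = -35763 + \frac{87 \left(51 + \left(-28 + 1331 - 605 + 66\right)\right)}{11} = -35763 + \frac{87 \left(51 + 764\right)}{11} = -35763 + \frac{87}{11} \cdot 815 = -35763 + \frac{70905}{11} = - \frac{322488}{11}$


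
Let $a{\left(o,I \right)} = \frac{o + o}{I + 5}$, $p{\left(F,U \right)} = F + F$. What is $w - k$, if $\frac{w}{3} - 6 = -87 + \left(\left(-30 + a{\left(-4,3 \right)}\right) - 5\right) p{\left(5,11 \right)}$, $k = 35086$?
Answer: $-36409$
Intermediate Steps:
$p{\left(F,U \right)} = 2 F$
$a{\left(o,I \right)} = \frac{2 o}{5 + I}$
$w = -1323$ ($w = 18 + 3 \left(-87 + \left(\left(-30 + 2 \left(-4\right) \frac{1}{5 + 3}\right) - 5\right) 2 \cdot 5\right) = 18 + 3 \left(-87 + \left(\left(-30 + 2 \left(-4\right) \frac{1}{8}\right) - 5\right) 10\right) = 18 + 3 \left(-87 + \left(\left(-30 - 1\right) - 5\right) 10\right) = 18 + 3 \left(-87 + \left(-31 - 5\right) 10\right) = 18 + 3 \left(-87 - 360\right) = 18 + 3 \left(-447\right) = 18 - 1341 = -1323$)
$w - k = -1323 - 35086 = -36409$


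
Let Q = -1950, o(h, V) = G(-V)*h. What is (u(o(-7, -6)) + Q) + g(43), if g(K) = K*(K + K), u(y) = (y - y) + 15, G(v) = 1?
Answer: 1763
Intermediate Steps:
o(h, V) = h (o(h, V) = 1*h = h)
u(y) = 15 (u(y) = 0 + 15 = 15)
g(K) = 2*K**2 (g(K) = K*(2*K) = 2*K**2)
(u(o(-7, -6)) + Q) + g(43) = (15 - 1950) + 2*43**2 = -1935 + 2*1849 = -1935 + 3698 = 1763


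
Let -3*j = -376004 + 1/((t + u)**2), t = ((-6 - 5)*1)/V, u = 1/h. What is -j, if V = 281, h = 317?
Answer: -3856798337815/30835308 ≈ -1.2508e+5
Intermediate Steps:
u = 1/317 ≈ 0.0031546
t = -11/281 (t = ((-6 - 5)*1)/281 = -11*1*(1/281) = -11*1/281 = -11/281 ≈ -0.039146)
j = 3856798337815/30835308 (j = -(-376004 + 1/((-11/281 + 1/317)**2))/3 = -(-376004 + 1/((-3206/89077)**2))/3 = -(-376004 + 1/(10278436/7934711929))/3 = -(-376004 + 7934711929/10278436)/3 = -1/3*(-3856798337815/10278436) = 3856798337815/30835308 ≈ 1.2508e+5)
-j = -1*3856798337815/30835308 = -3856798337815/30835308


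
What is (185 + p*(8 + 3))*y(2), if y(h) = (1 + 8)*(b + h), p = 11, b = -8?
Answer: -16524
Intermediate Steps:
y(h) = -72 + 9*h (y(h) = (1 + 8)*(-8 + h) = 9*(-8 + h) = -72 + 9*h)
(185 + p*(8 + 3))*y(2) = (185 + 11*(8 + 3))*(-72 + 9*2) = (185 + 11*11)*(-72 + 18) = (185 + 121)*(-54) = 306*(-54) = -16524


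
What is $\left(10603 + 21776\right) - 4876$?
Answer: $27503$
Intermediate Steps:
$\left(10603 + 21776\right) - 4876 = 32379 - 4876 = 27503$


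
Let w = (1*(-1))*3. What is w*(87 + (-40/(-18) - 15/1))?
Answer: -668/3 ≈ -222.67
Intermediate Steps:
w = -3 (w = -1*3 = -3)
w*(87 + (-40/(-18) - 15/1)) = -3*(87 + (-40/(-18) - 15/1)) = -3*(87 + (-40*(-1/18) - 15*1)) = -3*(87 + (20/9 - 15)) = -3*(87 - 115/9) = -3*668/9 = -668/3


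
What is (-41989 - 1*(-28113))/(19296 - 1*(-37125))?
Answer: -13876/56421 ≈ -0.24594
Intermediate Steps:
(-41989 - 1*(-28113))/(19296 - 1*(-37125)) = (-41989 + 28113)/(19296 + 37125) = -13876/56421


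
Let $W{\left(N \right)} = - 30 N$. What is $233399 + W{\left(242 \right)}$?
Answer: $226139$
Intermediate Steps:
$233399 + W{\left(242 \right)} = 233399 - 7260 = 226139$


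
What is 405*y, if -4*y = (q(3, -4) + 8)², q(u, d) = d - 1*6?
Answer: -405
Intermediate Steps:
q(u, d) = -6 + d (q(u, d) = d - 6 = -6 + d)
y = -1 (y = -((-6 - 4) + 8)²/4 = -(-10 + 8)²/4 = -¼*(-2)² = -¼*4 = -1)
405*y = 405*(-1) = -405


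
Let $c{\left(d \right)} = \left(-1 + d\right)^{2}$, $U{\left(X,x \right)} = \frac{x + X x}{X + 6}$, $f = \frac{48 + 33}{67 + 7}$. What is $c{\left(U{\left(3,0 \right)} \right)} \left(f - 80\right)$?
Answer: $- \frac{5839}{74} \approx -78.905$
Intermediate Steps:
$f = \frac{81}{74} \approx 1.0946$
$U{\left(X,x \right)} = \frac{x + X x}{6 + X}$
$c{\left(U{\left(3,0 \right)} \right)} \left(f - 80\right) = \left(-1 + \frac{0 \left(1 + 3\right)}{6 + 3}\right)^{2} \left(\frac{81}{74} - 80\right) = \left(-1 + 0 \cdot \frac{1}{9} \cdot 4\right)^{2} \left(- \frac{5839}{74}\right) = \left(-1 + 0\right)^{2} \left(- \frac{5839}{74}\right) = \left(-1\right)^{2} \left(- \frac{5839}{74}\right) = 1 \left(- \frac{5839}{74}\right) = - \frac{5839}{74}$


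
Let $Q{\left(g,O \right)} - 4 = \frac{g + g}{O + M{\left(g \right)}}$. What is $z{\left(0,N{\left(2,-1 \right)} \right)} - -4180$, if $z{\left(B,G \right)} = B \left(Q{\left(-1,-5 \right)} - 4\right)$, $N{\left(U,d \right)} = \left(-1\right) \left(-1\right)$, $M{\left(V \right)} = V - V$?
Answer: $4180$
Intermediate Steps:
$M{\left(V \right)} = 0$
$N{\left(U,d \right)} = 1$
$Q{\left(g,O \right)} = 4 + \frac{2 g}{O}$ ($Q{\left(g,O \right)} = 4 + \frac{g + g}{O + 0} = 4 + \frac{2 g}{O}$)
$z{\left(B,G \right)} = \frac{2 B}{5}$ ($z{\left(B,G \right)} = B \left(\left(4 + 2 \left(-1\right) \frac{1}{-5}\right) - 4\right) = B \left(\left(4 + 2 \left(-1\right) \left(- \frac{1}{5}\right)\right) - 4\right) = B \left(\left(4 + \frac{2}{5}\right) - 4\right) = B \left(\frac{22}{5} - 4\right) = B \frac{2}{5} = \frac{2 B}{5}$)
$z{\left(0,N{\left(2,-1 \right)} \right)} - -4180 = \frac{2}{5} \cdot 0 - -4180 = 0 + 4180 = 4180$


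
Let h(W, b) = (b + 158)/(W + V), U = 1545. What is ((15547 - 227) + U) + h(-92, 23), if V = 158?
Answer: 1113271/66 ≈ 16868.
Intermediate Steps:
h(W, b) = (158 + b)/(158 + W) (h(W, b) = (b + 158)/(W + 158) = (158 + b)/(158 + W))
((15547 - 227) + U) + h(-92, 23) = ((15547 - 227) + 1545) + (158 + 23)/(158 - 92) = (15320 + 1545) + 181/66 = 16865 + (1/66)*181 = 16865 + 181/66 = 1113271/66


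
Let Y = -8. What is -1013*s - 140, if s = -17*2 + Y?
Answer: 42406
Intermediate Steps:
s = -42 (s = -17*2 - 8 = -34 - 8 = -42)
-1013*s - 140 = -1013*(-42) - 140 = 42546 - 140 = 42406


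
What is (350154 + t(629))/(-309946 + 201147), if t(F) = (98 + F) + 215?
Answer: -351096/108799 ≈ -3.2270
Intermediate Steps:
t(F) = 313 + F
(350154 + t(629))/(-309946 + 201147) = (350154 + (313 + 629))/(-309946 + 201147) = (350154 + 942)/(-108799) = 351096*(-1/108799) = -351096/108799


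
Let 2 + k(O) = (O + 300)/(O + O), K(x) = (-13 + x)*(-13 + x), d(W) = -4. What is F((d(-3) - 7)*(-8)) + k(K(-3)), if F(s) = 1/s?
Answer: -1271/1408 ≈ -0.90270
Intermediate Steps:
K(x) = (-13 + x)**2
k(O) = -2 + (300 + O)/(2*O) (k(O) = -2 + (O + 300)/(O + O) = -2 + (300 + O)/((2*O)) = -2 + (300 + O)*(1/(2*O)) = -2 + (300 + O)/(2*O))
F((d(-3) - 7)*(-8)) + k(K(-3)) = 1/((-4 - 7)*(-8)) + (-3/2 + 150/((-13 - 3)**2)) = 1/(-11*(-8)) + (-3/2 + 150/((-16)**2)) = 1/88 + (-3/2 + 150/256) = 1/88 + (-3/2 + 150*(1/256)) = 1/88 + (-3/2 + 75/128) = 1/88 - 117/128 = -1271/1408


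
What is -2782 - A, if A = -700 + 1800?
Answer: -3882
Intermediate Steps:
A = 1100
-2782 - A = -2782 - 1*1100 = -2782 - 1100 = -3882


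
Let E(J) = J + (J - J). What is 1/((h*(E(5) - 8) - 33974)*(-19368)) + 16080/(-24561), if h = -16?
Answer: -1173980729431/1793167957872 ≈ -0.65470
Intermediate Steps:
E(J) = J (E(J) = J + 0 = J)
1/((h*(E(5) - 8) - 33974)*(-19368)) + 16080/(-24561) = 1/(-16*(5 - 8) - 33974*(-19368)) + 16080/(-24561) = -1/19368/(-16*(-3) - 33974) + 16080*(-1/24561) = -1/19368/(48 - 33974) - 5360/8187 = -1/19368/(-33926) - 5360/8187 = -1/33926*(-1/19368) - 5360/8187 = 1/657078768 - 5360/8187 = -1173980729431/1793167957872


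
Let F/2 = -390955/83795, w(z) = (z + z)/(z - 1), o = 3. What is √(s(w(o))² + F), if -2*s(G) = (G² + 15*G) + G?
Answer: √902044175417/33518 ≈ 28.336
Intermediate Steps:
w(z) = 2*z/(-1 + z) (w(z) = (2*z)/(-1 + z) = 2*z/(-1 + z))
s(G) = -8*G - G²/2 (s(G) = -((G² + 15*G) + G)/2 = -(G² + 16*G)/2 = -8*G - G²/2)
F = -156382/16759 (F = 2*(-390955/83795) = 2*(-390955*1/83795) = 2*(-78191/16759) = -156382/16759 ≈ -9.3312)
√(s(w(o))² + F) = √((-2*3/(-1 + 3)*(16 + 2*3/(-1 + 3))/2)² - 156382/16759) = √((-2*3/2*(16 + 2*3/2)/2)² - 156382/16759) = √((-2*3*(½)*(16 + 2*3*(½))/2)² - 156382/16759) = √((-½*3*(16 + 3))² - 156382/16759) = √((-½*3*19)² - 156382/16759) = √((-57/2)² - 156382/16759) = √(3249/4 - 156382/16759) = √(53824463/67036) = √902044175417/33518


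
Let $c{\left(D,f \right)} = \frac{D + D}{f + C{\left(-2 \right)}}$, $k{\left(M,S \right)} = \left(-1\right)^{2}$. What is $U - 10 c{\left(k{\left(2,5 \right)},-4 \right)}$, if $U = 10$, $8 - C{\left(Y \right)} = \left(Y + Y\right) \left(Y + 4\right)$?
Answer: $\frac{25}{3} \approx 8.3333$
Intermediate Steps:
$C{\left(Y \right)} = 8 - 2 Y \left(4 + Y\right)$ ($C{\left(Y \right)} = 8 - \left(Y + Y\right) \left(Y + 4\right) = 8 - 2 Y \left(4 + Y\right)$)
$k{\left(M,S \right)} = 1$
$c{\left(D,f \right)} = \frac{2 D}{16 + f}$ ($c{\left(D,f \right)} = \frac{D + D}{f - \left(-24 + 8\right)} = \frac{2 D}{f + \left(8 + 16 - 8\right)} = \frac{2 D}{f + 16} = \frac{2 D}{16 + f}$)
$U - 10 c{\left(k{\left(2,5 \right)},-4 \right)} = 10 - 10 \cdot 2 \cdot 1 \frac{1}{16 - 4} = 10 - 10 \cdot 2 \cdot 1 \cdot \frac{1}{12} = 10 - \frac{5}{3} = \frac{25}{3}$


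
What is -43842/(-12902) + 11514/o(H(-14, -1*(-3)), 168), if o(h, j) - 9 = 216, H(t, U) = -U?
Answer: 26403013/483825 ≈ 54.571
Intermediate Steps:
o(h, j) = 225 (o(h, j) = 9 + 216 = 225)
-43842/(-12902) + 11514/o(H(-14, -1*(-3)), 168) = -43842/(-12902) + 11514/225 = -43842*(-1/12902) + 11514*(1/225) = 21921/6451 + 3838/75 = 26403013/483825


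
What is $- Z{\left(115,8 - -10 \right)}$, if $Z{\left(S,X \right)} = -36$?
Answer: $36$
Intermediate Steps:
$- Z{\left(115,8 - -10 \right)} = \left(-1\right) \left(-36\right) = 36$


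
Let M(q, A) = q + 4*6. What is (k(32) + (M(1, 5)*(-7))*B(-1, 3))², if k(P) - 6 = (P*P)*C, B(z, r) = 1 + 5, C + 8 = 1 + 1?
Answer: 51667344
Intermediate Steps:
M(q, A) = 24 + q (M(q, A) = q + 24 = 24 + q)
C = -6 (C = -8 + (1 + 1) = -8 + 2 = -6)
B(z, r) = 6
k(P) = 6 - 6*P² (k(P) = 6 + (P*P)*(-6) = 6 + P²*(-6) = 6 - 6*P²)
(k(32) + (M(1, 5)*(-7))*B(-1, 3))² = ((6 - 6*32²) + ((24 + 1)*(-7))*6)² = ((6 - 6*1024) + (25*(-7))*6)² = ((6 - 6144) - 175*6)² = (-6138 - 1050)² = (-7188)² = 51667344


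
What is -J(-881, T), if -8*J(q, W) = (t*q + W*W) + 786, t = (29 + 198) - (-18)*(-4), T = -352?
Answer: -11865/8 ≈ -1483.1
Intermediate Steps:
t = 155 (t = 227 - 1*72 = 227 - 72 = 155)
J(q, W) = -393/4 - 155*q/8 - W²/8 (J(q, W) = -((155*q + W*W) + 786)/8 = -((155*q + W²) + 786)/8 = -((W² + 155*q) + 786)/8 = -(786 + W² + 155*q)/8 = -393/4 - 155*q/8 - W²/8)
-J(-881, T) = -(-393/4 - 155/8*(-881) - ⅛*(-352)²) = -(-393/4 + 136555/8 - ⅛*123904) = -(-393/4 + 136555/8 - 15488) = -1*11865/8 = -11865/8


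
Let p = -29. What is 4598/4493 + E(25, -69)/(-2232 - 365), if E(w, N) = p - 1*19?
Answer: 12156670/11668321 ≈ 1.0419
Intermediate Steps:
E(w, N) = -48 (E(w, N) = -29 - 1*19 = -29 - 19 = -48)
4598/4493 + E(25, -69)/(-2232 - 365) = 4598/4493 - 48/(-2232 - 365) = 4598*(1/4493) - 48/(-2597) = 4598/4493 - 48*(-1/2597) = 4598/4493 + 48/2597 = 12156670/11668321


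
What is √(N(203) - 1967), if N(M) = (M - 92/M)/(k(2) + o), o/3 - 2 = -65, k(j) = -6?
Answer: 2*I*√770965495755/39585 ≈ 44.363*I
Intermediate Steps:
o = -189 (o = 6 + 3*(-65) = 6 - 195 = -189)
N(M) = -M/195 + 92/(195*M) (N(M) = (M - 92/M)/(-6 - 189) = (M - 92/M)/(-195) = (M - 92/M)*(-1/195) = -M/195 + 92/(195*M))
√(N(203) - 1967) = √((1/195)*(92 - 1*203²)/203 - 1967) = √((1/195)*(1/203)*(92 - 1*41209) - 1967) = √((1/195)*(1/203)*(92 - 41209) - 1967) = √((1/195)*(1/203)*(-41117) - 1967) = √(-41117/39585 - 1967) = √(-77904812/39585) = 2*I*√770965495755/39585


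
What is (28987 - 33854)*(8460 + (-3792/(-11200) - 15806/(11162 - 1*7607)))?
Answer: -20482758145289/497700 ≈ -4.1155e+7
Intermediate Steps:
(28987 - 33854)*(8460 + (-3792/(-11200) - 15806/(11162 - 1*7607))) = -4867*(8460 + (-3792*(-1/11200) - 15806/(11162 - 7607))) = -4867*(8460 + (237/700 - 15806/3555)) = -4867*(8460 - 2044333/497700) = -4867*4208497667/497700 = -20482758145289/497700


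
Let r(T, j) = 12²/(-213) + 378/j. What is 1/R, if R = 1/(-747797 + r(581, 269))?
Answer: -14282160977/19099 ≈ -7.4780e+5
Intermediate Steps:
r(T, j) = -48/71 + 378/j (r(T, j) = 144*(-1/213) + 378/j = -48/71 + 378/j)
R = -19099/14282160977 (R = 1/(-747797 + (-48/71 + 378/269)) = 1/(-747797 + 13926/19099) = 1/(-14282160977/19099) = -19099/14282160977 ≈ -1.3373e-6)
1/R = 1/(-19099/14282160977) = -14282160977/19099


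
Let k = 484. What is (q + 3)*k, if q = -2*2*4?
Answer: -6292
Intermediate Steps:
q = -16 (q = -4*4 = -16)
(q + 3)*k = (-16 + 3)*484 = -13*484 = -6292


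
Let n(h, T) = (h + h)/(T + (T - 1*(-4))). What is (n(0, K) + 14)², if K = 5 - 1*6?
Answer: 196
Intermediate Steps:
K = -1 (K = 5 - 6 = -1)
n(h, T) = 2*h/(4 + 2*T) (n(h, T) = (2*h)/(T + (T + 4)) = (2*h)/(T + (4 + T)) = (2*h)/(4 + 2*T) = 2*h/(4 + 2*T))
(n(0, K) + 14)² = (0/(2 - 1) + 14)² = (0/1 + 14)² = (0*1 + 14)² = (0 + 14)² = 14² = 196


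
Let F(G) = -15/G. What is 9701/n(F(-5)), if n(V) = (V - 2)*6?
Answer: 9701/6 ≈ 1616.8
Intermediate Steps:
n(V) = -12 + 6*V (n(V) = (-2 + V)*6 = -12 + 6*V)
9701/n(F(-5)) = 9701/(-12 + 6*(-15/(-5))) = 9701/(-12 + 6*(-15*(-1/5))) = 9701/(-12 + 6*3) = 9701/(-12 + 18) = 9701/6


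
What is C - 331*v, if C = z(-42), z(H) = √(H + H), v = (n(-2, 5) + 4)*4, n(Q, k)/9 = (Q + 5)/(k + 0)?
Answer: -62228/5 + 2*I*√21 ≈ -12446.0 + 9.1651*I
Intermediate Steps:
n(Q, k) = 9*(5 + Q)/k (n(Q, k) = 9*((Q + 5)/(k + 0)) = 9*((5 + Q)/k) = 9*(5 + Q)/k)
v = 188/5 (v = (9*(5 - 2)/5 + 4)*4 = (9*(⅕)*3 + 4)*4 = (27/5 + 4)*4 = (47/5)*4 = 188/5 ≈ 37.600)
z(H) = √2*√H (z(H) = √(2*H) = √2*√H)
C = 2*I*√21 (C = √2*√(-42) = √2*(I*√42) = 2*I*√21 ≈ 9.1651*I)
C - 331*v = 2*I*√21 - 331*188/5 = 2*I*√21 - 1*62228/5 = 2*I*√21 - 62228/5 = -62228/5 + 2*I*√21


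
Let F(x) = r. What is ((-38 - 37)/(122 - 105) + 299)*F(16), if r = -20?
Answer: -100160/17 ≈ -5891.8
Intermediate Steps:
F(x) = -20
((-38 - 37)/(122 - 105) + 299)*F(16) = ((-38 - 37)/(122 - 105) + 299)*(-20) = (-75/17 + 299)*(-20) = (5008/17)*(-20) = -100160/17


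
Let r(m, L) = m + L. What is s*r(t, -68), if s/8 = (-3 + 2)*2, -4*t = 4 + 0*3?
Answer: 1104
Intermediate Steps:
t = -1 (t = -(4 + 0*3)/4 = -(4 + 0)/4 = -¼*4 = -1)
r(m, L) = L + m
s = -16 (s = 8*((-3 + 2)*2) = 8*(-1*2) = 8*(-2) = -16)
s*r(t, -68) = -16*(-68 - 1) = -16*(-69) = 1104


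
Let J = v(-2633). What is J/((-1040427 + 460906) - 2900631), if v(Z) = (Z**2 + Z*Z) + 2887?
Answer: -13868265/3480152 ≈ -3.9850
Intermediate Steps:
v(Z) = 2887 + 2*Z**2 (v(Z) = (Z**2 + Z**2) + 2887 = 2*Z**2 + 2887 = 2887 + 2*Z**2)
J = 13868265 (J = 2887 + 2*(-2633)**2 = 2887 + 2*6932689 = 2887 + 13865378 = 13868265)
J/((-1040427 + 460906) - 2900631) = 13868265/((-1040427 + 460906) - 2900631) = 13868265/(-579521 - 2900631) = 13868265/(-3480152) = 13868265*(-1/3480152) = -13868265/3480152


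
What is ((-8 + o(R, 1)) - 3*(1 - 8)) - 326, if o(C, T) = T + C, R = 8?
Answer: -304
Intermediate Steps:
o(C, T) = C + T
((-8 + o(R, 1)) - 3*(1 - 8)) - 326 = ((-8 + (8 + 1)) - 3*(1 - 8)) - 326 = ((-8 + 9) - 3*(-7)) - 326 = (1 + 21) - 326 = 22 - 326 = -304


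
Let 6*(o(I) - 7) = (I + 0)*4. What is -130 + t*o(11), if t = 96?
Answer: 1246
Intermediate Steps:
o(I) = 7 + 2*I/3 (o(I) = 7 + ((I + 0)*4)/6 = 7 + (I*4)/6 = 7 + (4*I)/6 = 7 + 2*I/3)
-130 + t*o(11) = -130 + 96*(7 + (⅔)*11) = -130 + 96*(7 + 22/3) = -130 + 96*(43/3) = -130 + 1376 = 1246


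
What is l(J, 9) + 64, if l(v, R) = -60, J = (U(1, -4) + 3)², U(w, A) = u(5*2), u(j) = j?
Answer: 4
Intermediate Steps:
U(w, A) = 10 (U(w, A) = 5*2 = 10)
J = 169 (J = (10 + 3)² = 13² = 169)
l(J, 9) + 64 = -60 + 64 = 4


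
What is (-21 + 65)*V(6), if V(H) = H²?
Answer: 1584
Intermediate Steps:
(-21 + 65)*V(6) = (-21 + 65)*6² = 44*36 = 1584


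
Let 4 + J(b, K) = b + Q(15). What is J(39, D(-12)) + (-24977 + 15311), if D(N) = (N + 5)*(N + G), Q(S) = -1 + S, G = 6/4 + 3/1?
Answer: -9617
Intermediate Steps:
G = 9/2 (G = 6*(¼) + 3*1 = 3/2 + 3 = 9/2 ≈ 4.5000)
D(N) = (5 + N)*(9/2 + N) (D(N) = (N + 5)*(N + 9/2) = (5 + N)*(9/2 + N))
J(b, K) = 10 + b (J(b, K) = -4 + (b + (-1 + 15)) = -4 + (b + 14) = -4 + (14 + b) = 10 + b)
J(39, D(-12)) + (-24977 + 15311) = (10 + 39) + (-24977 + 15311) = 49 - 9666 = -9617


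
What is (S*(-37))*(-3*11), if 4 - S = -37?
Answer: 50061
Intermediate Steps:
S = 41 (S = 4 - 1*(-37) = 4 + 37 = 41)
(S*(-37))*(-3*11) = (41*(-37))*(-3*11) = -1517*(-33) = 50061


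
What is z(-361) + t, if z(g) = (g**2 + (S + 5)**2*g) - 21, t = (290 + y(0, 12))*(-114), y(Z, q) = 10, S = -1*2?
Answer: 92851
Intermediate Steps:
S = -2
t = -34200 (t = (290 + 10)*(-114) = 300*(-114) = -34200)
z(g) = -21 + g**2 + 9*g (z(g) = (g**2 + (-2 + 5)**2*g) - 21 = (g**2 + 3**2*g) - 21 = (g**2 + 9*g) - 21 = -21 + g**2 + 9*g)
z(-361) + t = (-21 + (-361)**2 + 9*(-361)) - 34200 = (-21 + 130321 - 3249) - 34200 = 127051 - 34200 = 92851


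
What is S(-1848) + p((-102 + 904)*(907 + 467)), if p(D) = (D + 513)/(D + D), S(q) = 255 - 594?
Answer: -248672761/734632 ≈ -338.50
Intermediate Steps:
S(q) = -339
p(D) = (513 + D)/(2*D) (p(D) = (513 + D)/((2*D)) = (513 + D)*(1/(2*D)) = (513 + D)/(2*D))
S(-1848) + p((-102 + 904)*(907 + 467)) = -339 + (513 + (-102 + 904)*(907 + 467))/(2*(((-102 + 904)*(907 + 467)))) = -339 + (513 + 802*1374)/(2*((802*1374))) = -339 + (½)*(513 + 1101948)/1101948 = -339 + (½)*(1/1101948)*1102461 = -339 + 367487/734632 = -248672761/734632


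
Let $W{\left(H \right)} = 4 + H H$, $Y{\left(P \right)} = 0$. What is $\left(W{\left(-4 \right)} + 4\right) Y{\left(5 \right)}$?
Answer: $0$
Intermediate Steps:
$W{\left(H \right)} = 4 + H^{2}$
$\left(W{\left(-4 \right)} + 4\right) Y{\left(5 \right)} = \left(\left(4 + \left(-4\right)^{2}\right) + 4\right) 0 = \left(\left(4 + 16\right) + 4\right) 0 = \left(20 + 4\right) 0 = 24 \cdot 0 = 0$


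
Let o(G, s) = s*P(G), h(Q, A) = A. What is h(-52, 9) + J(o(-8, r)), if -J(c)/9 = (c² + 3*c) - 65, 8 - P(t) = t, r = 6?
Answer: -84942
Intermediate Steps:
P(t) = 8 - t
o(G, s) = s*(8 - G)
J(c) = 585 - 27*c - 9*c² (J(c) = -9*((c² + 3*c) - 65) = -9*(-65 + c² + 3*c) = 585 - 27*c - 9*c²)
h(-52, 9) + J(o(-8, r)) = 9 + (585 - 162*(8 - 1*(-8)) - 9*36*(8 - 1*(-8))²) = 9 + (585 - 162*(8 + 8) - 9*36*(8 + 8)²) = 9 + (585 - 162*16 - 9*(6*16)²) = 9 + (585 - 27*96 - 9*96²) = 9 + (585 - 2592 - 9*9216) = 9 + (585 - 2592 - 82944) = 9 - 84951 = -84942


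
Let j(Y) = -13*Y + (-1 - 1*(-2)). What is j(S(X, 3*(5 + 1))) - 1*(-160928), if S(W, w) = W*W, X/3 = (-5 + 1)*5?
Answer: 114129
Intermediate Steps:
X = -60 (X = 3*((-5 + 1)*5) = 3*(-4*5) = 3*(-20) = -60)
S(W, w) = W²
j(Y) = 1 - 13*Y (j(Y) = -13*Y + (-1 + 2) = -13*Y + 1 = 1 - 13*Y)
j(S(X, 3*(5 + 1))) - 1*(-160928) = (1 - 13*(-60)²) - 1*(-160928) = (1 - 13*3600) + 160928 = (1 - 46800) + 160928 = -46799 + 160928 = 114129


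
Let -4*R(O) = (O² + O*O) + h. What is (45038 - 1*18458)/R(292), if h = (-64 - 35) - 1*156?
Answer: -106320/170273 ≈ -0.62441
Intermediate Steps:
h = -255 (h = -99 - 156 = -255)
R(O) = 255/4 - O²/2 (R(O) = -((O² + O*O) - 255)/4 = -((O² + O²) - 255)/4 = -(2*O² - 255)/4 = -(-255 + 2*O²)/4 = 255/4 - O²/2)
(45038 - 1*18458)/R(292) = (45038 - 1*18458)/(255/4 - ½*292²) = (45038 - 18458)/(255/4 - ½*85264) = 26580/(255/4 - 42632) = 26580/(-170273/4) = 26580*(-4/170273) = -106320/170273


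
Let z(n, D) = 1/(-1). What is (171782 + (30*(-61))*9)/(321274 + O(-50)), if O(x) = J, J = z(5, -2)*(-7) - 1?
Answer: 9707/20080 ≈ 0.48342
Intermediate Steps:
z(n, D) = -1
J = 6 (J = -1*(-7) - 1 = 7 - 1 = 6)
O(x) = 6
(171782 + (30*(-61))*9)/(321274 + O(-50)) = (171782 + (30*(-61))*9)/(321274 + 6) = (171782 - 1830*9)/321280 = (171782 - 16470)*(1/321280) = 155312*(1/321280) = 9707/20080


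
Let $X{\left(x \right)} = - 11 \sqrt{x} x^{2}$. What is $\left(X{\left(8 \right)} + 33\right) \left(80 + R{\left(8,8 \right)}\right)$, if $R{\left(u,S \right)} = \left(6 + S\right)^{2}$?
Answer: $9108 - 388608 \sqrt{2} \approx -5.4047 \cdot 10^{5}$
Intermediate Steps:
$X{\left(x \right)} = - 11 x^{\frac{5}{2}}$
$\left(X{\left(8 \right)} + 33\right) \left(80 + R{\left(8,8 \right)}\right) = \left(- 11 \cdot 8^{\frac{5}{2}} + 33\right) \left(80 + \left(6 + 8\right)^{2}\right) = \left(- 11 \cdot 128 \sqrt{2} + 33\right) \left(80 + 14^{2}\right) = \left(- 1408 \sqrt{2} + 33\right) \left(80 + 196\right) = \left(33 - 1408 \sqrt{2}\right) 276 = 9108 - 388608 \sqrt{2}$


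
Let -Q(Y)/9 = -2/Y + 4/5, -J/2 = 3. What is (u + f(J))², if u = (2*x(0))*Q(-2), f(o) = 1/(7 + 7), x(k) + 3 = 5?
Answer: 20529961/4900 ≈ 4189.8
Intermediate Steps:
J = -6 (J = -2*3 = -6)
x(k) = 2 (x(k) = -3 + 5 = 2)
f(o) = 1/14
Q(Y) = -36/5 + 18/Y (Q(Y) = -9*(-2/Y + 4/5) = -9*(-2/Y + 4*(⅕)) = -9*(-2/Y + ⅘) = -9*(⅘ - 2/Y) = -36/5 + 18/Y)
u = -324/5 (u = (2*2)*(-36/5 + 18/(-2)) = 4*(-36/5 + 18*(-½)) = 4*(-36/5 - 9) = 4*(-81/5) = -324/5 ≈ -64.800)
(u + f(J))² = (-324/5 + 1/14)² = (-4531/70)² = 20529961/4900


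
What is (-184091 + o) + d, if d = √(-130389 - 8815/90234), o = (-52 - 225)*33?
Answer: -193232 + 67*I*√2919759466/10026 ≈ -1.9323e+5 + 361.09*I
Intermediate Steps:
o = -9141 (o = -277*33 = -9141)
d = 67*I*√2919759466/10026 (d = √(-130389 - 8815*1/90234) = √(-130389 - 8815/90234) = √(-11765529841/90234) = 67*I*√2919759466/10026 ≈ 361.09*I)
(-184091 + o) + d = (-184091 - 9141) + 67*I*√2919759466/10026 = -193232 + 67*I*√2919759466/10026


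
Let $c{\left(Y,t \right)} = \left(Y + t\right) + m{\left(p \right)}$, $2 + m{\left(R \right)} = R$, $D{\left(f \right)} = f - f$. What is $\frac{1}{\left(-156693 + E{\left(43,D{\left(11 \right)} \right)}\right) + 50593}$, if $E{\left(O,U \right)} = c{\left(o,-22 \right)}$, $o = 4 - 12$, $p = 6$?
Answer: $- \frac{1}{106126} \approx -9.4228 \cdot 10^{-6}$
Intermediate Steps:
$D{\left(f \right)} = 0$
$m{\left(R \right)} = -2 + R$
$o = -8$ ($o = 4 - 12 = -8$)
$c{\left(Y,t \right)} = 4 + Y + t$ ($c{\left(Y,t \right)} = \left(Y + t\right) + \left(-2 + 6\right) = \left(Y + t\right) + 4 = 4 + Y + t$)
$E{\left(O,U \right)} = -26$ ($E{\left(O,U \right)} = 4 - 8 - 22 = -26$)
$\frac{1}{\left(-156693 + E{\left(43,D{\left(11 \right)} \right)}\right) + 50593} = \frac{1}{\left(-156693 - 26\right) + 50593} = \frac{1}{-156719 + 50593} = \frac{1}{-106126} = - \frac{1}{106126}$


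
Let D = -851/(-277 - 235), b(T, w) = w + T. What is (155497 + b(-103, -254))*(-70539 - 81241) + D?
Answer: -12056140389549/512 ≈ -2.3547e+10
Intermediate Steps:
b(T, w) = T + w
D = 851/512 (D = -851/(-512) = -851*(-1/512) = 851/512 ≈ 1.6621)
(155497 + b(-103, -254))*(-70539 - 81241) + D = (155497 + (-103 - 254))*(-70539 - 81241) + 851/512 = (155497 - 357)*(-151780) + 851/512 = 155140*(-151780) + 851/512 = -23547149200 + 851/512 = -12056140389549/512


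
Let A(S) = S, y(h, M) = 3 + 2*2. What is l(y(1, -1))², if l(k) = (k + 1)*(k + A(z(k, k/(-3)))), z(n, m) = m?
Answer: 12544/9 ≈ 1393.8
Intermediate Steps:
y(h, M) = 7 (y(h, M) = 3 + 4 = 7)
l(k) = 2*k*(1 + k)/3 (l(k) = (k + 1)*(k + k/(-3)) = (1 + k)*(k + k*(-⅓)) = (1 + k)*(k - k/3) = (1 + k)*(2*k/3) = 2*k*(1 + k)/3)
l(y(1, -1))² = ((⅔)*7*(1 + 7))² = ((⅔)*7*8)² = (112/3)² = 12544/9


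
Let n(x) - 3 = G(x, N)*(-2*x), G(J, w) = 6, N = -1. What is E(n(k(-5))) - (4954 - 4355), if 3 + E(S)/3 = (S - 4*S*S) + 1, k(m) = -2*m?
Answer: -165224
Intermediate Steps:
n(x) = 3 - 12*x (n(x) = 3 + 6*(-2*x) = 3 - 12*x)
E(S) = -6 - 12*S² + 3*S (E(S) = -9 + 3*((S - 4*S*S) + 1) = -9 + 3*((S - 4*S²) + 1) = -9 + 3*(1 + S - 4*S²) = -9 + (3 - 12*S² + 3*S) = -6 - 12*S² + 3*S)
E(n(k(-5))) - (4954 - 4355) = (-6 - 12*(3 - (-24)*(-5))² + 3*(3 - (-24)*(-5))) - (4954 - 4355) = (-6 - 12*(3 - 12*10)² + 3*(3 - 12*10)) - 1*599 = (-6 - 12*(3 - 120)² + 3*(3 - 120)) - 599 = (-6 - 12*(-117)² + 3*(-117)) - 599 = (-6 - 12*13689 - 351) - 599 = (-6 - 164268 - 351) - 599 = -164625 - 599 = -165224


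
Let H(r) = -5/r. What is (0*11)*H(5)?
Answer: 0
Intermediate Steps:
(0*11)*H(5) = (0*11)*(-5/5) = 0*(-5*⅕) = 0*(-1) = 0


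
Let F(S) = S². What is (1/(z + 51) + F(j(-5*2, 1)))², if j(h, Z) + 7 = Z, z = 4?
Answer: 3924361/3025 ≈ 1297.3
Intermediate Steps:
j(h, Z) = -7 + Z
(1/(z + 51) + F(j(-5*2, 1)))² = (1/(4 + 51) + (-7 + 1)²)² = (1/55 + (-6)²)² = (1/55 + 36)² = (1981/55)² = 3924361/3025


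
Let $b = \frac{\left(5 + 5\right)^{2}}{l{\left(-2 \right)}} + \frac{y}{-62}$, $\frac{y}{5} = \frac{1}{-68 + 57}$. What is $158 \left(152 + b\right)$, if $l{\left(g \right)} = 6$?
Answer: $\frac{27263453}{1023} \approx 26651.0$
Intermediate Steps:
$y = - \frac{5}{11}$ ($y = \frac{5}{-68 + 57} = \frac{5}{-11} = 5 \left(- \frac{1}{11}\right) = - \frac{5}{11} \approx -0.45455$)
$b = \frac{34115}{2046}$ ($b = \frac{\left(5 + 5\right)^{2}}{6} - \frac{5}{11 \left(-62\right)} = 10^{2} \cdot \frac{1}{6} - - \frac{5}{682} = 100 \cdot \frac{1}{6} + \frac{5}{682} = \frac{50}{3} + \frac{5}{682} = \frac{34115}{2046} \approx 16.674$)
$158 \left(152 + b\right) = 158 \left(152 + \frac{34115}{2046}\right) = 158 \cdot \frac{345107}{2046} = \frac{27263453}{1023}$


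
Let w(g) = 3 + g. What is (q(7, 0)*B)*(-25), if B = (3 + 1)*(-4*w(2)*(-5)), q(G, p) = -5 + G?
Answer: -20000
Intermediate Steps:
B = 400 (B = (3 + 1)*(-4*(3 + 2)*(-5)) = 4*(-4*5*(-5)) = 4*(-20*(-5)) = 4*100 = 400)
(q(7, 0)*B)*(-25) = ((-5 + 7)*400)*(-25) = (2*400)*(-25) = 800*(-25) = -20000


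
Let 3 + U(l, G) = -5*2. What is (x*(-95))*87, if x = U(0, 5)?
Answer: 107445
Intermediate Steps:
U(l, G) = -13 (U(l, G) = -3 - 5*2 = -3 - 10 = -13)
x = -13
(x*(-95))*87 = -13*(-95)*87 = 1235*87 = 107445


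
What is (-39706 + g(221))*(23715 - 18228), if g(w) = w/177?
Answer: -217859971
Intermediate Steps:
g(w) = w/177 (g(w) = w*(1/177) = w/177)
(-39706 + g(221))*(23715 - 18228) = (-39706 + (1/177)*221)*(23715 - 18228) = (-39706 + 221/177)*5487 = -7027741/177*5487 = -217859971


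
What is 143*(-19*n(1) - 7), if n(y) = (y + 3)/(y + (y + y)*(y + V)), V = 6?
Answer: -25883/15 ≈ -1725.5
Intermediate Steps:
n(y) = (3 + y)/(y + 2*y*(6 + y)) (n(y) = (y + 3)/(y + (y + y)*(y + 6)) = (3 + y)/(y + (2*y)*(6 + y)) = (3 + y)/(y + 2*y*(6 + y)))
143*(-19*n(1) - 7) = 143*(-19*(3 + 1)/(1*(13 + 2*1)) - 7) = 143*(-19*4/(13 + 2) - 7) = 143*(-19*4/15 - 7) = 143*(-76/15 - 7) = 143*(-181/15) = -25883/15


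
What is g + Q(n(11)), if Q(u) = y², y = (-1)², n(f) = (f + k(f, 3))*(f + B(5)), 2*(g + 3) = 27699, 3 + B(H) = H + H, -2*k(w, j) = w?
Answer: 27695/2 ≈ 13848.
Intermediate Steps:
k(w, j) = -w/2
B(H) = -3 + 2*H (B(H) = -3 + (H + H) = -3 + 2*H)
g = 27693/2 (g = -3 + (½)*27699 = -3 + 27699/2 = 27693/2 ≈ 13847.)
n(f) = f*(7 + f)/2 (n(f) = (f - f/2)*(f + (-3 + 2*5)) = (f/2)*(f + (-3 + 10)) = (f/2)*(f + 7) = (f/2)*(7 + f) = f*(7 + f)/2)
y = 1
Q(u) = 1 (Q(u) = 1² = 1)
g + Q(n(11)) = 27693/2 + 1 = 27695/2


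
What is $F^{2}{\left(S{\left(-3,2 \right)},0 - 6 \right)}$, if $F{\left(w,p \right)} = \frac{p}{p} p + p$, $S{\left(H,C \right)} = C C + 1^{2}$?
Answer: $144$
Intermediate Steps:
$S{\left(H,C \right)} = 1 + C^{2}$ ($S{\left(H,C \right)} = C^{2} + 1 = 1 + C^{2}$)
$F{\left(w,p \right)} = 2 p$ ($F{\left(w,p \right)} = 1 p + p = p + p = 2 p$)
$F^{2}{\left(S{\left(-3,2 \right)},0 - 6 \right)} = \left(2 \left(0 - 6\right)\right)^{2} = \left(2 \left(-6\right)\right)^{2} = \left(-12\right)^{2} = 144$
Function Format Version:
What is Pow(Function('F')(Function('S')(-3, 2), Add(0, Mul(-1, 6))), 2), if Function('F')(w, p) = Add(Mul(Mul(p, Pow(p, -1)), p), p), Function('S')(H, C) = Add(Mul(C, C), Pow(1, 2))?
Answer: 144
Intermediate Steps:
Function('S')(H, C) = Add(1, Pow(C, 2)) (Function('S')(H, C) = Add(Pow(C, 2), 1) = Add(1, Pow(C, 2)))
Function('F')(w, p) = Mul(2, p) (Function('F')(w, p) = Add(Mul(1, p), p) = Add(p, p) = Mul(2, p))
Pow(Function('F')(Function('S')(-3, 2), Add(0, Mul(-1, 6))), 2) = Pow(Mul(2, Add(0, Mul(-1, 6))), 2) = Pow(Mul(2, Add(0, -6)), 2) = Pow(Mul(2, -6), 2) = Pow(-12, 2) = 144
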